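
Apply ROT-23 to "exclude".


Word: "exclude"
Shift: 23
Each letter → (letter + shift) mod 26:
  'e' (4) + 23 = 1 → 'b'
  'x' (23) + 23 = 20 → 'u'
  'c' (2) + 23 = 25 → 'z'
  'l' (11) + 23 = 8 → 'i'
  'u' (20) + 23 = 17 → 'r'
  'd' (3) + 23 = 0 → 'a'
  'e' (4) + 23 = 1 → 'b'
Result = "buzirab"


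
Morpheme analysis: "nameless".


Word: "nameless"
Morphemes: name / -less
Each morpheme carries meaning
= 2 morphemes


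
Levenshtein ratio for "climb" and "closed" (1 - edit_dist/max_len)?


Word 1: "climb" (length 5)
Word 2: "closed" (length 6)
One optimal edit sequence:
  1. keep 'c'
  2. keep 'l'
  3. insert 'o'  (+1)
  4. substitute 'i' -> 's'  (+1)
  5. substitute 'm' -> 'e'  (+1)
  6. substitute 'b' -> 'd'  (+1)
Edit distance = 4
Max length = max(5, 6) = 6
Similarity = 1 - 4/6
= 0.3333


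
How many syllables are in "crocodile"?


Word: "crocodile"
Syllable breakdown: croc · o · dile
Counting: 3 parts
= 3 syllables


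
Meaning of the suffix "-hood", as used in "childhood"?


Suffix: -hood
Example: childhood (child + -hood)
Meaning = state / condition


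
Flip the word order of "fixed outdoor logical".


Original: "fixed outdoor logical"
Words (1..n): fixed | outdoor | logical
Reversed (n..1): logical | outdoor | fixed
Result = "logical outdoor fixed"


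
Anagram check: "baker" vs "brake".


Word 1: "baker" → sorted: abekr
Word 2: "brake" → sorted: abekr
Same letters? abekr == abekr
Anagram = Yes


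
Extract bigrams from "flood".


Word: "flood" (length 5)
Number of bigrams = 5 - 2 + 1 = 4
  Position 0: "fl"
  Position 1: "lo"
  Position 2: "oo"
  Position 3: "od"
Bigrams = "fl", "lo", "oo", "od"


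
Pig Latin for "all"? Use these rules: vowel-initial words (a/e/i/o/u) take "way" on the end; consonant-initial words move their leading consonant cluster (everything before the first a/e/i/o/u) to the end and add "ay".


Word: "all"
Starts with vowel → add 'way'
Pig Latin = "allway"


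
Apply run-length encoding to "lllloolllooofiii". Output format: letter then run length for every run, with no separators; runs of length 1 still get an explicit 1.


String: "lllloolllooofiii"
Scanning for consecutive runs:
  'l' x 4
  'o' x 2
  'l' x 3
  'o' x 3
  'f' x 1
  'i' x 3
RLE = "l4o2l3o3f1i3"


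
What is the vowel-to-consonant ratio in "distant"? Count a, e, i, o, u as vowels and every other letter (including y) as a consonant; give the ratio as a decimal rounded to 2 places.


Word: "distant"
Vowels (a,e,i,o,u): 2
Consonants: 5
Ratio = 2/5
= 0.40


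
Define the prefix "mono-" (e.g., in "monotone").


Prefix: mono-
As in: monotone -> mono- + tone
Meaning = one


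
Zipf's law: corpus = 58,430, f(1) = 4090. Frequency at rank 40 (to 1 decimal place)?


Zipf's law: f(r) = f(1) / r
f(1) = 4090
f(40) = 4090 / 40
= 102.3 occurrences


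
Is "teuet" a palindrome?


Word: "teuet"
Reversed: "teuet"
Forward == Backward? teuet == teuet
Palindrome = Yes


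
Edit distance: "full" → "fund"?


Word 1: "full" (length 4)
Word 2: "fund" (length 4)
One optimal edit sequence (insert/delete/substitute each cost 1):
  1. keep 'f'
  2. keep 'u'
  3. substitute 'l' -> 'n'  (+1)
  4. substitute 'l' -> 'd'  (+1)
Total edit operations: 2
Edit distance = 2


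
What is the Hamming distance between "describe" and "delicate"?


Comparing character by character (same length = 8):
  Pos 0: 'd' vs 'd' =
  Pos 1: 'e' vs 'e' =
  Pos 2: 's' vs 'l' !=
  Pos 3: 'c' vs 'i' !=
  Pos 4: 'r' vs 'c' !=
  Pos 5: 'i' vs 'a' !=
  Pos 6: 'b' vs 't' !=
  Pos 7: 'e' vs 'e' =
Hamming distance = 5


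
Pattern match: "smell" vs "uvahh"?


Pattern of "smell": [0, 1, 2, 3, 3]
Pattern of "uvahh": [0, 1, 2, 3, 3]
Patterns match
Same pattern = Yes


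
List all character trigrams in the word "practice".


Word: "practice" (length 8)
Number of trigrams = 8 - 3 + 1 = 6
  Position 0: "pra"
  Position 1: "rac"
  Position 2: "act"
  Position 3: "cti"
  Position 4: "tic"
  Position 5: "ice"
Trigrams = "pra", "rac", "act", "cti", "tic", "ice"


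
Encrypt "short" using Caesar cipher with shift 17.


Word: "short"
Shift: 17
Each letter → (letter + shift) mod 26:
  's' (18) + 17 = 9 → 'j'
  'h' (7) + 17 = 24 → 'y'
  'o' (14) + 17 = 5 → 'f'
  'r' (17) + 17 = 8 → 'i'
  't' (19) + 17 = 10 → 'k'
Result = "jyfik"


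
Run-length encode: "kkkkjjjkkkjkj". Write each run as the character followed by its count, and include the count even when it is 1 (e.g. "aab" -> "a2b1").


String: "kkkkjjjkkkjkj"
Scanning for consecutive runs:
  'k' x 4
  'j' x 3
  'k' x 3
  'j' x 1
  'k' x 1
  'j' x 1
RLE = "k4j3k3j1k1j1"


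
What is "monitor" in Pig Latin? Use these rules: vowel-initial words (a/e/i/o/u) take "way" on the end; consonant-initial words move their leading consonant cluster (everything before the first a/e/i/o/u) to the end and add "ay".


Word: "monitor"
Starts with consonant(s) → move to end, add 'ay'
Consonant cluster: "m"
Pig Latin = "onitormay"


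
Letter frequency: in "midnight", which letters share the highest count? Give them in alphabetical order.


Word: "midnight"
Letter counts:
  'd': 1
  'g': 1
  'h': 1
  'i': 2
  'm': 1
  'n': 1
  't': 1
Maximum count = 2
Most frequent = 'i' (2 times each)


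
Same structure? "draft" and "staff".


Pattern of "draft": [0, 1, 2, 3, 4]
Pattern of "staff": [0, 1, 2, 3, 3]
Patterns do not match
Same pattern = No


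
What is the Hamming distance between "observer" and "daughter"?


Comparing character by character (same length = 8):
  Pos 0: 'o' vs 'd' !=
  Pos 1: 'b' vs 'a' !=
  Pos 2: 's' vs 'u' !=
  Pos 3: 'e' vs 'g' !=
  Pos 4: 'r' vs 'h' !=
  Pos 5: 'v' vs 't' !=
  Pos 6: 'e' vs 'e' =
  Pos 7: 'r' vs 'r' =
Hamming distance = 6


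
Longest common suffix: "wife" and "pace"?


Word 1: "wife"
Word 2: "pace"
Comparing from end:
  Pos -1: 'e' == 'e'
  Pos -2: 'f' != 'c' (stop)
LCS = "e" (length 1)


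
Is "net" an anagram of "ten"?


Word 1: "ten" → sorted: ent
Word 2: "net" → sorted: ent
Same letters? ent == ent
Anagram = Yes


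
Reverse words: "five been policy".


Original: "five been policy"
Words (1..n): five | been | policy
Reversed (n..1): policy | been | five
Result = "policy been five"


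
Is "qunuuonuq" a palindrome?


Word: "qunuuonuq"
Reversed: "qunouunuq"
Forward == Backward? qunuuonuq != qunouunuq
Palindrome = No


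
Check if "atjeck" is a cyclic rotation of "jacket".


Word: "jacket", Candidate: "atjeck"
Method: check if candidate is substring of word+word
"jacketjacket" contains "atjeck"? No
Is rotation = No


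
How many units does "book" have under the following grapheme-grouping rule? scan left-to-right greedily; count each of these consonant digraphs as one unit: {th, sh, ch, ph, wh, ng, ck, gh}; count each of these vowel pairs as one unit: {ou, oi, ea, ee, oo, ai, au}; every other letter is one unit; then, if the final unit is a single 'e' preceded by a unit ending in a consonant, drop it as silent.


Word: "book" (4 letters)
Left-to-right scan:
  [1] 'b' (letter)
  [2] 'oo' (vowel-pair)
  [3] 'k' (letter)
Units from scan: 3
Sound units = 3 units


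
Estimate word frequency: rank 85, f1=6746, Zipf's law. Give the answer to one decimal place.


Zipf's law: f(r) = f(1) / r
f(1) = 6746
f(85) = 6746 / 85
= 79.4 occurrences


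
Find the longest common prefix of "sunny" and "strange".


Word 1: "sunny"
Word 2: "strange"
Comparing from start:
  Pos 0: 's' == 's'
  Pos 1: 'u' != 't' (stop)
LCP = "s" (length 1)


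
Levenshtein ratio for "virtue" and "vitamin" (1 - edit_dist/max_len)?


Word 1: "virtue" (length 6)
Word 2: "vitamin" (length 7)
One optimal edit sequence:
  1. keep 'v'
  2. keep 'i'
  3. insert 't'  (+1)
  4. substitute 'r' -> 'a'  (+1)
  5. substitute 't' -> 'm'  (+1)
  6. substitute 'u' -> 'i'  (+1)
  7. substitute 'e' -> 'n'  (+1)
Edit distance = 5
Max length = max(6, 7) = 7
Similarity = 1 - 5/7
= 0.2857


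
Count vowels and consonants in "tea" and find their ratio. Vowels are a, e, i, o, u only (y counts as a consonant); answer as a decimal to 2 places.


Word: "tea"
Vowels (a,e,i,o,u): 2
Consonants: 1
Ratio = 2/1
= 2.00


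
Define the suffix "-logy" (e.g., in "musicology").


Suffix: -logy
Example: musicology (music + -logy, with a spelling change)
Meaning = study of


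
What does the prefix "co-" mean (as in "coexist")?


Prefix: co-
Example: coexist (co- + exist)
Meaning = together


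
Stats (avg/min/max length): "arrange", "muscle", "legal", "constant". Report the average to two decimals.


Lengths: "arrange"=7, "muscle"=6, "legal"=5, "constant"=8
Sum = 26, Count = 4
Average = 26/4 = 6.50
= avg=6.50, min=5, max=8


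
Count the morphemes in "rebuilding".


Word: "rebuilding"
Morphemes: re- / build / -ing
Each morpheme carries meaning
= 3 morphemes


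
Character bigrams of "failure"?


Word: "failure" (length 7)
Number of bigrams = 7 - 2 + 1 = 6
  Position 0: "fa"
  Position 1: "ai"
  Position 2: "il"
  Position 3: "lu"
  Position 4: "ur"
  Position 5: "re"
Bigrams = "fa", "ai", "il", "lu", "ur", "re"


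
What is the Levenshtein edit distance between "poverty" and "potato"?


Word 1: "poverty" (length 7)
Word 2: "potato" (length 6)
One optimal edit sequence (insert/delete/substitute each cost 1):
  1. keep 'p'
  2. keep 'o'
  3. delete 'v'  (+1)
  4. substitute 'e' -> 't'  (+1)
  5. substitute 'r' -> 'a'  (+1)
  6. keep 't'
  7. substitute 'y' -> 'o'  (+1)
Total edit operations: 4
Edit distance = 4


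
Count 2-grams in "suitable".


Word: "suitable" (length 8)
Number of 2-grams = length - 2 + 1 = 8 - 2 + 1
= 7


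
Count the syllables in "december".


Word: "december"
Syllable breakdown: de · cem · ber
Counting: 3 parts
= 3 syllables


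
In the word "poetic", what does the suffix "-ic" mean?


Suffix: -ic
Example: poetic (poet + -ic)
Meaning = relating to


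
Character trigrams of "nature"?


Word: "nature" (length 6)
Number of trigrams = 6 - 3 + 1 = 4
  Position 0: "nat"
  Position 1: "atu"
  Position 2: "tur"
  Position 3: "ure"
Trigrams = "nat", "atu", "tur", "ure"


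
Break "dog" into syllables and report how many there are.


Word: "dog"
Syllable breakdown: dog
Counting: 1 part
= 1 syllable


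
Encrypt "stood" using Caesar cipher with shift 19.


Word: "stood"
Shift: 19
Each letter → (letter + shift) mod 26:
  's' (18) + 19 = 11 → 'l'
  't' (19) + 19 = 12 → 'm'
  'o' (14) + 19 = 7 → 'h'
  'o' (14) + 19 = 7 → 'h'
  'd' (3) + 19 = 22 → 'w'
Result = "lmhhw"


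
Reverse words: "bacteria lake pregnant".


Original: "bacteria lake pregnant"
Words (1..n): bacteria | lake | pregnant
Reversed (n..1): pregnant | lake | bacteria
Result = "pregnant lake bacteria"


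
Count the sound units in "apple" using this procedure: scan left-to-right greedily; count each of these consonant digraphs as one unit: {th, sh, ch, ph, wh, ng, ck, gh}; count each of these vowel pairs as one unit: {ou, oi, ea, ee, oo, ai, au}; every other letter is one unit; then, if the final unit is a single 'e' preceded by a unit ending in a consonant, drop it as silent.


Word: "apple" (5 letters)
Left-to-right scan:
  (1) 'a' (letter)
  (2) 'p' (letter)
  (3) 'p' (letter)
  (4) 'l' (letter)
  (5) 'e' (letter)
Units from scan: 5
Final unit is 'e' after a consonant -> drop as silent (-1)
Sound units = 4 units


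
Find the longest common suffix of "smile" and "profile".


Word 1: "smile"
Word 2: "profile"
Comparing from end:
  Pos -1: 'e' == 'e'
  Pos -2: 'l' == 'l'
  Pos -3: 'i' == 'i'
  Pos -4: 'm' != 'f' (stop)
LCS = "ile" (length 3)


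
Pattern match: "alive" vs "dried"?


Pattern of "alive": [0, 1, 2, 3, 4]
Pattern of "dried": [0, 1, 2, 3, 0]
Patterns do not match
Same pattern = No


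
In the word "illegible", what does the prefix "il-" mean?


Prefix: il-
Example: illegible = il- + legible
Meaning = not


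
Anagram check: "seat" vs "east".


Word 1: "seat" → sorted: aest
Word 2: "east" → sorted: aest
Same letters? aest == aest
Anagram = Yes


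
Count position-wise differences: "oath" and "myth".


Comparing character by character (same length = 4):
  Pos 0: 'o' vs 'm' !=
  Pos 1: 'a' vs 'y' !=
  Pos 2: 't' vs 't' =
  Pos 3: 'h' vs 'h' =
Hamming distance = 2


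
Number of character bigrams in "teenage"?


Word: "teenage" (length 7)
Number of 2-grams = length - 2 + 1 = 7 - 2 + 1
= 6


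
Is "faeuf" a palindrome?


Word: "faeuf"
Reversed: "fueaf"
Forward == Backward? faeuf != fueaf
Palindrome = No


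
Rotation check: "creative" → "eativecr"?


Word: "creative", Candidate: "eativecr"
Method: check if candidate is substring of word+word
"creativecreative" contains "eativecr"? Yes
Is rotation = Yes


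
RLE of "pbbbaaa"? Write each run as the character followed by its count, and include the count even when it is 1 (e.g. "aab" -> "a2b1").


String: "pbbbaaa"
Scanning for consecutive runs:
  'p' x 1
  'b' x 3
  'a' x 3
RLE = "p1b3a3"


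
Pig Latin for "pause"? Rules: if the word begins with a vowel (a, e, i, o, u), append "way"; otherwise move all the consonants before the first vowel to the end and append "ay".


Word: "pause"
Starts with consonant(s) → move to end, add 'ay'
Consonant cluster: "p"
Pig Latin = "ausepay"


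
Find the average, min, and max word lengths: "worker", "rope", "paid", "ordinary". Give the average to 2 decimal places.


Lengths: "worker"=6, "rope"=4, "paid"=4, "ordinary"=8
Sum = 22, Count = 4
Average = 22/4 = 5.50
= avg=5.50, min=4, max=8


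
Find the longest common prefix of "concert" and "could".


Word 1: "concert"
Word 2: "could"
Comparing from start:
  Pos 0: 'c' == 'c'
  Pos 1: 'o' == 'o'
  Pos 2: 'n' != 'u' (stop)
LCP = "co" (length 2)


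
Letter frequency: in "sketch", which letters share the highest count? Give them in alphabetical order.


Word: "sketch"
Letter counts:
  'c': 1
  'e': 1
  'h': 1
  'k': 1
  's': 1
  't': 1
Maximum count = 1
Most frequent = 'c', 'e', 'h', 'k', 's', 't' (1 time each)


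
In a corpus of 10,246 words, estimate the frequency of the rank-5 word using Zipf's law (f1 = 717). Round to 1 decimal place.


Zipf's law: f(r) = f(1) / r
f(1) = 717
f(5) = 717 / 5
= 143.4 occurrences


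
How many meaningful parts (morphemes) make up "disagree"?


Word: "disagree"
Morphemes: dis- / agree
Each morpheme carries meaning
= 2 morphemes


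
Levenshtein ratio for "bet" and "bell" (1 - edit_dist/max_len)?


Word 1: "bet" (length 3)
Word 2: "bell" (length 4)
One optimal edit sequence:
  1. keep 'b'
  2. keep 'e'
  3. insert 'l'  (+1)
  4. substitute 't' -> 'l'  (+1)
Edit distance = 2
Max length = max(3, 4) = 4
Similarity = 1 - 2/4
= 0.5000


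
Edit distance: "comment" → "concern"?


Word 1: "comment" (length 7)
Word 2: "concern" (length 7)
One optimal edit sequence (insert/delete/substitute each cost 1):
  1. keep 'c'
  2. keep 'o'
  3. substitute 'm' -> 'n'  (+1)
  4. substitute 'm' -> 'c'  (+1)
  5. keep 'e'
  6. substitute 'n' -> 'r'  (+1)
  7. substitute 't' -> 'n'  (+1)
Total edit operations: 4
Edit distance = 4


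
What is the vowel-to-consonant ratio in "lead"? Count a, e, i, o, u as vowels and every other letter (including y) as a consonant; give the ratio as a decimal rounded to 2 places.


Word: "lead"
Vowels (a,e,i,o,u): 2
Consonants: 2
Ratio = 2/2
= 1.00


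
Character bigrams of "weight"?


Word: "weight" (length 6)
Number of bigrams = 6 - 2 + 1 = 5
  Position 0: "we"
  Position 1: "ei"
  Position 2: "ig"
  Position 3: "gh"
  Position 4: "ht"
Bigrams = "we", "ei", "ig", "gh", "ht"


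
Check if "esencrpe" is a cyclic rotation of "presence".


Word: "presence", Candidate: "esencrpe"
Method: check if candidate is substring of word+word
"presencepresence" contains "esencrpe"? No
Is rotation = No


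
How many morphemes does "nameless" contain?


Word: "nameless"
Morphemes: name / -less
Each morpheme carries meaning
= 2 morphemes


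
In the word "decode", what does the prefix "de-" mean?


Prefix: de-
Example: decode = de- + code
Meaning = remove / reverse


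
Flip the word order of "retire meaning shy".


Original: "retire meaning shy"
Words (1..n): retire | meaning | shy
Reversed (n..1): shy | meaning | retire
Result = "shy meaning retire"


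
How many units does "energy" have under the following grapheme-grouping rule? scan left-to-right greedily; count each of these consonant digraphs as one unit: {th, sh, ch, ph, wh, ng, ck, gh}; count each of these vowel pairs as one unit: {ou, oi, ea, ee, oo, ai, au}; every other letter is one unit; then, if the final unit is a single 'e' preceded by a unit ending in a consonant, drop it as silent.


Word: "energy" (6 letters)
Left-to-right scan:
  (1) 'e' (letter)
  (2) 'n' (letter)
  (3) 'e' (letter)
  (4) 'r' (letter)
  (5) 'g' (letter)
  (6) 'y' (letter)
Units from scan: 6
Sound units = 6 units


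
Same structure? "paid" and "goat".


Pattern of "paid": [0, 1, 2, 3]
Pattern of "goat": [0, 1, 2, 3]
Patterns match
Same pattern = Yes


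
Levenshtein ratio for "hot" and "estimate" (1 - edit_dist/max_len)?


Word 1: "hot" (length 3)
Word 2: "estimate" (length 8)
One optimal edit sequence:
  1. insert 'e'  (+1)
  2. insert 's'  (+1)
  3. insert 't'  (+1)
  4. insert 'i'  (+1)
  5. substitute 'h' -> 'm'  (+1)
  6. substitute 'o' -> 'a'  (+1)
  7. keep 't'
  8. insert 'e'  (+1)
Edit distance = 7
Max length = max(3, 8) = 8
Similarity = 1 - 7/8
= 0.1250


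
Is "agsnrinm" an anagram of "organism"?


Word 1: "organism" → sorted: agimnors
Word 2: "agsnrinm" → sorted: agimnnrs
Same letters? agimnors != agimnnrs
Anagram = No


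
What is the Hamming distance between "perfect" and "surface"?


Comparing character by character (same length = 7):
  Pos 0: 'p' vs 's' !=
  Pos 1: 'e' vs 'u' !=
  Pos 2: 'r' vs 'r' =
  Pos 3: 'f' vs 'f' =
  Pos 4: 'e' vs 'a' !=
  Pos 5: 'c' vs 'c' =
  Pos 6: 't' vs 'e' !=
Hamming distance = 4


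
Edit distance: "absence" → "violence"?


Word 1: "absence" (length 7)
Word 2: "violence" (length 8)
One optimal edit sequence (insert/delete/substitute each cost 1):
  1. insert 'v'  (+1)
  2. substitute 'a' -> 'i'  (+1)
  3. substitute 'b' -> 'o'  (+1)
  4. substitute 's' -> 'l'  (+1)
  5. keep 'e'
  6. keep 'n'
  7. keep 'c'
  8. keep 'e'
Total edit operations: 4
Edit distance = 4


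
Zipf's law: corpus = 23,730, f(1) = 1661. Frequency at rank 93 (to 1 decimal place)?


Zipf's law: f(r) = f(1) / r
f(1) = 1661
f(93) = 1661 / 93
= 17.9 occurrences


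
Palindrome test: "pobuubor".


Word: "pobuubor"
Reversed: "robuubop"
Forward == Backward? pobuubor != robuubop
Palindrome = No


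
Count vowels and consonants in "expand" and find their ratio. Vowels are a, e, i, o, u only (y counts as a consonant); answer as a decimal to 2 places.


Word: "expand"
Vowels (a,e,i,o,u): 2
Consonants: 4
Ratio = 2/4
= 0.50


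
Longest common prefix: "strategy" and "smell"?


Word 1: "strategy"
Word 2: "smell"
Comparing from start:
  Pos 0: 's' == 's'
  Pos 1: 't' != 'm' (stop)
LCP = "s" (length 1)


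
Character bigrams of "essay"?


Word: "essay" (length 5)
Number of bigrams = 5 - 2 + 1 = 4
  Position 0: "es"
  Position 1: "ss"
  Position 2: "sa"
  Position 3: "ay"
Bigrams = "es", "ss", "sa", "ay"


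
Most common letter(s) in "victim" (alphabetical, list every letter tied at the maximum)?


Word: "victim"
Letter counts:
  'c': 1
  'i': 2
  'm': 1
  't': 1
  'v': 1
Maximum count = 2
Most frequent = 'i' (2 times each)


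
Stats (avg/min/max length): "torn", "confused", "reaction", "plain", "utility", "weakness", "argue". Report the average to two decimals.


Lengths: "torn"=4, "confused"=8, "reaction"=8, "plain"=5, "utility"=7, "weakness"=8, "argue"=5
Sum = 45, Count = 7
Average = 45/7 = 6.43
= avg=6.43, min=4, max=8


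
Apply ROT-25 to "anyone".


Word: "anyone"
Shift: 25
Each letter → (letter + shift) mod 26:
  'a' (0) + 25 = 25 → 'z'
  'n' (13) + 25 = 12 → 'm'
  'y' (24) + 25 = 23 → 'x'
  'o' (14) + 25 = 13 → 'n'
  'n' (13) + 25 = 12 → 'm'
  'e' (4) + 25 = 3 → 'd'
Result = "zmxnmd"


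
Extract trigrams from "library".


Word: "library" (length 7)
Number of trigrams = 7 - 3 + 1 = 5
  Position 0: "lib"
  Position 1: "ibr"
  Position 2: "bra"
  Position 3: "rar"
  Position 4: "ary"
Trigrams = "lib", "ibr", "bra", "rar", "ary"


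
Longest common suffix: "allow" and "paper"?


Word 1: "allow"
Word 2: "paper"
Comparing from end:
  Pos -1: 'w' != 'r' (stop)
LCS = "" (length 0)


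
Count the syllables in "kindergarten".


Word: "kindergarten"
Syllable breakdown: kin · der · gar · ten
Counting: 4 parts
= 4 syllables


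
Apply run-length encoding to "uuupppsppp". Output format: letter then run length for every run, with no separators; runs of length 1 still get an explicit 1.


String: "uuupppsppp"
Scanning for consecutive runs:
  'u' x 3
  'p' x 3
  's' x 1
  'p' x 3
RLE = "u3p3s1p3"


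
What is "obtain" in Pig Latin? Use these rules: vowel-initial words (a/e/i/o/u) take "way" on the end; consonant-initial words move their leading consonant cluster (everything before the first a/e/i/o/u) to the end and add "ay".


Word: "obtain"
Starts with vowel → add 'way'
Pig Latin = "obtainway"


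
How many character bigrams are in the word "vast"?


Word: "vast" (length 4)
Number of 2-grams = length - 2 + 1 = 4 - 2 + 1
= 3


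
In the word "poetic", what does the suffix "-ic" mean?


Suffix: -ic
As in: poetic -> poet + -ic
Meaning = relating to


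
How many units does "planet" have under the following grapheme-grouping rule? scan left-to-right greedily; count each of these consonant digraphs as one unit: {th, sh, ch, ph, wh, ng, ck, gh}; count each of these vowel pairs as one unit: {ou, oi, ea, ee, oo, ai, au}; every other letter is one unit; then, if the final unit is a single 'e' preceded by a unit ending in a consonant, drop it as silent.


Word: "planet" (6 letters)
Left-to-right scan:
  (1) 'p' (letter)
  (2) 'l' (letter)
  (3) 'a' (letter)
  (4) 'n' (letter)
  (5) 'e' (letter)
  (6) 't' (letter)
Units from scan: 6
Sound units = 6 units


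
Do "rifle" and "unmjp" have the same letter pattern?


Pattern of "rifle": [0, 1, 2, 3, 4]
Pattern of "unmjp": [0, 1, 2, 3, 4]
Patterns match
Same pattern = Yes


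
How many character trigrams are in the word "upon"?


Word: "upon" (length 4)
Number of 3-grams = length - 3 + 1 = 4 - 3 + 1
= 2


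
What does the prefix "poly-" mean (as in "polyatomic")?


Prefix: poly-
Example: polyatomic (poly- + atomic)
Meaning = many


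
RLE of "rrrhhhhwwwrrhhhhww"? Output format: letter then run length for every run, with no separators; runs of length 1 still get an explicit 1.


String: "rrrhhhhwwwrrhhhhww"
Scanning for consecutive runs:
  'r' x 3
  'h' x 4
  'w' x 3
  'r' x 2
  'h' x 4
  'w' x 2
RLE = "r3h4w3r2h4w2"


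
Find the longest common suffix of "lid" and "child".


Word 1: "lid"
Word 2: "child"
Comparing from end:
  Pos -1: 'd' == 'd'
  Pos -2: 'i' != 'l' (stop)
LCS = "d" (length 1)


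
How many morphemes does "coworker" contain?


Word: "coworker"
Morphemes: co- + work + -er
Each morpheme carries meaning
= 3 morphemes


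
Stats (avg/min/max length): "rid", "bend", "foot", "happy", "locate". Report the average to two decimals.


Lengths: "rid"=3, "bend"=4, "foot"=4, "happy"=5, "locate"=6
Sum = 22, Count = 5
Average = 22/5 = 4.40
= avg=4.40, min=3, max=6


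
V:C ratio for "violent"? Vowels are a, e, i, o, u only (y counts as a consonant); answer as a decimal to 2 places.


Word: "violent"
Vowels (a,e,i,o,u): 3
Consonants: 4
Ratio = 3/4
= 0.75


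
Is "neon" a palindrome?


Word: "neon"
Reversed: "noen"
Forward == Backward? neon != noen
Palindrome = No


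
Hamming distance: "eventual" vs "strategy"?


Comparing character by character (same length = 8):
  Pos 0: 'e' vs 's' !=
  Pos 1: 'v' vs 't' !=
  Pos 2: 'e' vs 'r' !=
  Pos 3: 'n' vs 'a' !=
  Pos 4: 't' vs 't' =
  Pos 5: 'u' vs 'e' !=
  Pos 6: 'a' vs 'g' !=
  Pos 7: 'l' vs 'y' !=
Hamming distance = 7


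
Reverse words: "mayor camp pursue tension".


Original: "mayor camp pursue tension"
Words (1..n): mayor | camp | pursue | tension
Reversed (n..1): tension | pursue | camp | mayor
Result = "tension pursue camp mayor"


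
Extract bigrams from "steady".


Word: "steady" (length 6)
Number of bigrams = 6 - 2 + 1 = 5
  Position 0: "st"
  Position 1: "te"
  Position 2: "ea"
  Position 3: "ad"
  Position 4: "dy"
Bigrams = "st", "te", "ea", "ad", "dy"


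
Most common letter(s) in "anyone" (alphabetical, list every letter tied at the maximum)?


Word: "anyone"
Letter counts:
  'a': 1
  'e': 1
  'n': 2
  'o': 1
  'y': 1
Maximum count = 2
Most frequent = 'n' (2 times each)


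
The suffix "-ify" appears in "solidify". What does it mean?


Suffix: -ify
As in: solidify -> solid + -ify
Meaning = to make


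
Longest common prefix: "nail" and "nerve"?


Word 1: "nail"
Word 2: "nerve"
Comparing from start:
  Pos 0: 'n' == 'n'
  Pos 1: 'a' != 'e' (stop)
LCP = "n" (length 1)


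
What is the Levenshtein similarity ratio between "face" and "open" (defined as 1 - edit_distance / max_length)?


Word 1: "face" (length 4)
Word 2: "open" (length 4)
One optimal edit sequence:
  1. substitute 'f' -> 'o'  (+1)
  2. substitute 'a' -> 'p'  (+1)
  3. substitute 'c' -> 'e'  (+1)
  4. substitute 'e' -> 'n'  (+1)
Edit distance = 4
Max length = max(4, 4) = 4
Similarity = 1 - 4/4
= 0.0000


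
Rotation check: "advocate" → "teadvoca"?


Word: "advocate", Candidate: "teadvoca"
Method: check if candidate is substring of word+word
"advocateadvocate" contains "teadvoca"? Yes
Is rotation = Yes


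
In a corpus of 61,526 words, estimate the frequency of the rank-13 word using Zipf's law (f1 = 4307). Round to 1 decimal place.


Zipf's law: f(r) = f(1) / r
f(1) = 4307
f(13) = 4307 / 13
= 331.3 occurrences


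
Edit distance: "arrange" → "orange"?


Word 1: "arrange" (length 7)
Word 2: "orange" (length 6)
One optimal edit sequence (insert/delete/substitute each cost 1):
  1. delete 'a'  (+1)
  2. substitute 'r' -> 'o'  (+1)
  3. keep 'r'
  4. keep 'a'
  5. keep 'n'
  6. keep 'g'
  7. keep 'e'
Total edit operations: 2
Edit distance = 2


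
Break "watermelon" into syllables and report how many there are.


Word: "watermelon"
Syllable breakdown: wa-ter-mel-on
Counting: 4 parts
= 4 syllables


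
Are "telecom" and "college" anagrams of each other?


Word 1: "telecom" → sorted: ceelmot
Word 2: "college" → sorted: ceegllo
Same letters? ceelmot != ceegllo
Anagram = No


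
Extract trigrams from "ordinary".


Word: "ordinary" (length 8)
Number of trigrams = 8 - 3 + 1 = 6
  Position 0: "ord"
  Position 1: "rdi"
  Position 2: "din"
  Position 3: "ina"
  Position 4: "nar"
  Position 5: "ary"
Trigrams = "ord", "rdi", "din", "ina", "nar", "ary"


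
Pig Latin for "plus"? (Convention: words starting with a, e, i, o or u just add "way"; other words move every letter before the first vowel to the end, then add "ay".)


Word: "plus"
Starts with consonant(s) → move to end, add 'ay'
Consonant cluster: "pl"
Pig Latin = "usplay"


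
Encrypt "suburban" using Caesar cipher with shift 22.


Word: "suburban"
Shift: 22
Each letter → (letter + shift) mod 26:
  's' (18) + 22 = 14 → 'o'
  'u' (20) + 22 = 16 → 'q'
  'b' (1) + 22 = 23 → 'x'
  'u' (20) + 22 = 16 → 'q'
  'r' (17) + 22 = 13 → 'n'
  'b' (1) + 22 = 23 → 'x'
  'a' (0) + 22 = 22 → 'w'
  'n' (13) + 22 = 9 → 'j'
Result = "oqxqnxwj"


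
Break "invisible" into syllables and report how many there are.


Word: "invisible"
Syllable breakdown: in · vis · i · ble
Counting: 4 parts
= 4 syllables


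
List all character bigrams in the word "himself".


Word: "himself" (length 7)
Number of bigrams = 7 - 2 + 1 = 6
  Position 0: "hi"
  Position 1: "im"
  Position 2: "ms"
  Position 3: "se"
  Position 4: "el"
  Position 5: "lf"
Bigrams = "hi", "im", "ms", "se", "el", "lf"


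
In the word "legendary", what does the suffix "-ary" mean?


Suffix: -ary
As in: legendary -> legend + -ary
Meaning = relating to


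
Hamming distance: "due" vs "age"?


Comparing character by character (same length = 3):
  Pos 0: 'd' vs 'a' !=
  Pos 1: 'u' vs 'g' !=
  Pos 2: 'e' vs 'e' =
Hamming distance = 2


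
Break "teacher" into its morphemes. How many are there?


Word: "teacher"
Morphemes: teach / -er
Each morpheme carries meaning
= 2 morphemes


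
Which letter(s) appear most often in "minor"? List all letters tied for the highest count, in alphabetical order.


Word: "minor"
Letter counts:
  'i': 1
  'm': 1
  'n': 1
  'o': 1
  'r': 1
Maximum count = 1
Most frequent = 'i', 'm', 'n', 'o', 'r' (1 time each)


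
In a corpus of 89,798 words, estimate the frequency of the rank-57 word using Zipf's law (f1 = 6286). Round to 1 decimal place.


Zipf's law: f(r) = f(1) / r
f(1) = 6286
f(57) = 6286 / 57
= 110.3 occurrences


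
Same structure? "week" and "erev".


Pattern of "week": [0, 1, 1, 2]
Pattern of "erev": [0, 1, 0, 2]
Patterns do not match
Same pattern = No


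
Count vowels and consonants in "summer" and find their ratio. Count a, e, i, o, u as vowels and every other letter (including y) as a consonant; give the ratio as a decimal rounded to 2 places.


Word: "summer"
Vowels (a,e,i,o,u): 2
Consonants: 4
Ratio = 2/4
= 0.50


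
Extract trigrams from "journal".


Word: "journal" (length 7)
Number of trigrams = 7 - 3 + 1 = 5
  Position 0: "jou"
  Position 1: "our"
  Position 2: "urn"
  Position 3: "rna"
  Position 4: "nal"
Trigrams = "jou", "our", "urn", "rna", "nal"


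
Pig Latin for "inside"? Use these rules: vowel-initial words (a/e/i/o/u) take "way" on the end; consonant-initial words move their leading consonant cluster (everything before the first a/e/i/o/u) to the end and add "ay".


Word: "inside"
Starts with vowel → add 'way'
Pig Latin = "insideway"


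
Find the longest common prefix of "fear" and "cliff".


Word 1: "fear"
Word 2: "cliff"
Comparing from start:
  Pos 0: 'f' != 'c' (stop)
LCP = "" (length 0)


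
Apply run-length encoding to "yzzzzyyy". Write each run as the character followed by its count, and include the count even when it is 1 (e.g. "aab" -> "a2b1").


String: "yzzzzyyy"
Scanning for consecutive runs:
  'y' x 1
  'z' x 4
  'y' x 3
RLE = "y1z4y3"


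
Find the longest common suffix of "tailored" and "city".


Word 1: "tailored"
Word 2: "city"
Comparing from end:
  Pos -1: 'd' != 'y' (stop)
LCS = "" (length 0)


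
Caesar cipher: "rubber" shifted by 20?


Word: "rubber"
Shift: 20
Each letter → (letter + shift) mod 26:
  'r' (17) + 20 = 11 → 'l'
  'u' (20) + 20 = 14 → 'o'
  'b' (1) + 20 = 21 → 'v'
  'b' (1) + 20 = 21 → 'v'
  'e' (4) + 20 = 24 → 'y'
  'r' (17) + 20 = 11 → 'l'
Result = "lovvyl"


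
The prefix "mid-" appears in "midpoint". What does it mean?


Prefix: mid-
Example: midpoint = mid- + point
Meaning = middle


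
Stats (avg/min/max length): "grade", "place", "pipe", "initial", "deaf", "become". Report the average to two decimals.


Lengths: "grade"=5, "place"=5, "pipe"=4, "initial"=7, "deaf"=4, "become"=6
Sum = 31, Count = 6
Average = 31/6 = 5.17
= avg=5.17, min=4, max=7


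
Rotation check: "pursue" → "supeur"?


Word: "pursue", Candidate: "supeur"
Method: check if candidate is substring of word+word
"pursuepursue" contains "supeur"? No
Is rotation = No


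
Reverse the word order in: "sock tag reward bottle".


Original: "sock tag reward bottle"
Words (1..n): sock | tag | reward | bottle
Reversed (n..1): bottle | reward | tag | sock
Result = "bottle reward tag sock"


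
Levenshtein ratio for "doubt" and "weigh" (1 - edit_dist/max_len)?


Word 1: "doubt" (length 5)
Word 2: "weigh" (length 5)
One optimal edit sequence:
  1. substitute 'd' -> 'w'  (+1)
  2. substitute 'o' -> 'e'  (+1)
  3. substitute 'u' -> 'i'  (+1)
  4. substitute 'b' -> 'g'  (+1)
  5. substitute 't' -> 'h'  (+1)
Edit distance = 5
Max length = max(5, 5) = 5
Similarity = 1 - 5/5
= 0.0000


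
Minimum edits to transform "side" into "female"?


Word 1: "side" (length 4)
Word 2: "female" (length 6)
One optimal edit sequence (insert/delete/substitute each cost 1):
  1. insert 'f'  (+1)
  2. insert 'e'  (+1)
  3. substitute 's' -> 'm'  (+1)
  4. substitute 'i' -> 'a'  (+1)
  5. substitute 'd' -> 'l'  (+1)
  6. keep 'e'
Total edit operations: 5
Edit distance = 5


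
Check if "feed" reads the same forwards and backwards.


Word: "feed"
Reversed: "deef"
Forward == Backward? feed != deef
Palindrome = No


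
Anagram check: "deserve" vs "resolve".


Word 1: "deserve" → sorted: deeersv
Word 2: "resolve" → sorted: eelorsv
Same letters? deeersv != eelorsv
Anagram = No


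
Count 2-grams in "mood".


Word: "mood" (length 4)
Number of 2-grams = length - 2 + 1 = 4 - 2 + 1
= 3


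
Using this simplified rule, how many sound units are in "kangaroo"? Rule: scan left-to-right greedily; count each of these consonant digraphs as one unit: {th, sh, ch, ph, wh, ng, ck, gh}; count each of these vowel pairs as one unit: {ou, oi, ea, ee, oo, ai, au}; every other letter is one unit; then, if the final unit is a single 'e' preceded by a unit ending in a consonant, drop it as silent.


Word: "kangaroo" (8 letters)
Left-to-right scan:
  (1) 'k' (letter)
  (2) 'a' (letter)
  (3) 'ng' (digraph)
  (4) 'a' (letter)
  (5) 'r' (letter)
  (6) 'oo' (vowel-pair)
Units from scan: 6
Sound units = 6 units


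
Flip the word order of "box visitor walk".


Original: "box visitor walk"
Words (1..n): box | visitor | walk
Reversed (n..1): walk | visitor | box
Result = "walk visitor box"


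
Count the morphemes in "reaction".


Word: "reaction"
Morphemes: re- | act | -ion
Each morpheme carries meaning
= 3 morphemes


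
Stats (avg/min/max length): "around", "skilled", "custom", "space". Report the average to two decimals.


Lengths: "around"=6, "skilled"=7, "custom"=6, "space"=5
Sum = 24, Count = 4
Average = 24/4 = 6.00
= avg=6.00, min=5, max=7


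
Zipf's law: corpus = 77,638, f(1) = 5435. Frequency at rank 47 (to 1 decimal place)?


Zipf's law: f(r) = f(1) / r
f(1) = 5435
f(47) = 5435 / 47
= 115.6 occurrences


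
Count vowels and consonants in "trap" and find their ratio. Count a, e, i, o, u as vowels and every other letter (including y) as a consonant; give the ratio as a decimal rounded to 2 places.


Word: "trap"
Vowels (a,e,i,o,u): 1
Consonants: 3
Ratio = 1/3
= 0.33


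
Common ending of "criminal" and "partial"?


Word 1: "criminal"
Word 2: "partial"
Comparing from end:
  Pos -1: 'l' == 'l'
  Pos -2: 'a' == 'a'
  Pos -3: 'n' != 'i' (stop)
LCS = "al" (length 2)


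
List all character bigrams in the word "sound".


Word: "sound" (length 5)
Number of bigrams = 5 - 2 + 1 = 4
  Position 0: "so"
  Position 1: "ou"
  Position 2: "un"
  Position 3: "nd"
Bigrams = "so", "ou", "un", "nd"


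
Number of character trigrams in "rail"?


Word: "rail" (length 4)
Number of 3-grams = length - 3 + 1 = 4 - 3 + 1
= 2


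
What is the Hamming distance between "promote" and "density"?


Comparing character by character (same length = 7):
  Pos 0: 'p' vs 'd' !=
  Pos 1: 'r' vs 'e' !=
  Pos 2: 'o' vs 'n' !=
  Pos 3: 'm' vs 's' !=
  Pos 4: 'o' vs 'i' !=
  Pos 5: 't' vs 't' =
  Pos 6: 'e' vs 'y' !=
Hamming distance = 6


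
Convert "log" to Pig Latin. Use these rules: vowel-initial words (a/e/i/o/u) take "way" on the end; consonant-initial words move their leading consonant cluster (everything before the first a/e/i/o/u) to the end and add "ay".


Word: "log"
Starts with consonant(s) → move to end, add 'ay'
Consonant cluster: "l"
Pig Latin = "oglay"


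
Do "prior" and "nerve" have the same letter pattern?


Pattern of "prior": [0, 1, 2, 3, 1]
Pattern of "nerve": [0, 1, 2, 3, 1]
Patterns match
Same pattern = Yes


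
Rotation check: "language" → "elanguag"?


Word: "language", Candidate: "elanguag"
Method: check if candidate is substring of word+word
"languagelanguage" contains "elanguag"? Yes
Is rotation = Yes


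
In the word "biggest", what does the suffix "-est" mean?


Suffix: -est
Example: biggest (big + -est, with a spelling change)
Meaning = most


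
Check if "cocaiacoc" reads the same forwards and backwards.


Word: "cocaiacoc"
Reversed: "cocaiacoc"
Forward == Backward? cocaiacoc == cocaiacoc
Palindrome = Yes


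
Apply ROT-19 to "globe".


Word: "globe"
Shift: 19
Each letter → (letter + shift) mod 26:
  'g' (6) + 19 = 25 → 'z'
  'l' (11) + 19 = 4 → 'e'
  'o' (14) + 19 = 7 → 'h'
  'b' (1) + 19 = 20 → 'u'
  'e' (4) + 19 = 23 → 'x'
Result = "zehux"


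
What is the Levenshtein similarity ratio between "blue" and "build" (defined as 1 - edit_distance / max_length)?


Word 1: "blue" (length 4)
Word 2: "build" (length 5)
One optimal edit sequence:
  1. keep 'b'
  2. insert 'u'  (+1)
  3. substitute 'l' -> 'i'  (+1)
  4. substitute 'u' -> 'l'  (+1)
  5. substitute 'e' -> 'd'  (+1)
Edit distance = 4
Max length = max(4, 5) = 5
Similarity = 1 - 4/5
= 0.2000


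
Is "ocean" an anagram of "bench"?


Word 1: "bench" → sorted: bcehn
Word 2: "ocean" → sorted: aceno
Same letters? bcehn != aceno
Anagram = No


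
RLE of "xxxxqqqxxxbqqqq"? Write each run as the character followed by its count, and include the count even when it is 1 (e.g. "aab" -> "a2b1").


String: "xxxxqqqxxxbqqqq"
Scanning for consecutive runs:
  'x' x 4
  'q' x 3
  'x' x 3
  'b' x 1
  'q' x 4
RLE = "x4q3x3b1q4"


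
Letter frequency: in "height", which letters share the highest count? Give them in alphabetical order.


Word: "height"
Letter counts:
  'e': 1
  'g': 1
  'h': 2
  'i': 1
  't': 1
Maximum count = 2
Most frequent = 'h' (2 times each)


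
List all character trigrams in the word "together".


Word: "together" (length 8)
Number of trigrams = 8 - 3 + 1 = 6
  Position 0: "tog"
  Position 1: "oge"
  Position 2: "get"
  Position 3: "eth"
  Position 4: "the"
  Position 5: "her"
Trigrams = "tog", "oge", "get", "eth", "the", "her"


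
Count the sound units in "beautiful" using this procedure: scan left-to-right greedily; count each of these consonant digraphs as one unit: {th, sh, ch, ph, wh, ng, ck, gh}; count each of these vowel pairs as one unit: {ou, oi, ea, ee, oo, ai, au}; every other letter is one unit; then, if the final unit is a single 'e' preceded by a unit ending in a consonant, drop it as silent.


Word: "beautiful" (9 letters)
Left-to-right scan:
  (1) 'b' (letter)
  (2) 'ea' (vowel-pair)
  (3) 'u' (letter)
  (4) 't' (letter)
  (5) 'i' (letter)
  (6) 'f' (letter)
  (7) 'u' (letter)
  (8) 'l' (letter)
Units from scan: 8
Sound units = 8 units


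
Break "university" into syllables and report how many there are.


Word: "university"
Syllable breakdown: u-ni-ver-si-ty
Counting: 5 parts
= 5 syllables


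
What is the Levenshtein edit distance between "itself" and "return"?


Word 1: "itself" (length 6)
Word 2: "return" (length 6)
One optimal edit sequence (insert/delete/substitute each cost 1):
  1. substitute 'i' -> 'r'  (+1)
  2. substitute 't' -> 'e'  (+1)
  3. substitute 's' -> 't'  (+1)
  4. substitute 'e' -> 'u'  (+1)
  5. substitute 'l' -> 'r'  (+1)
  6. substitute 'f' -> 'n'  (+1)
Total edit operations: 6
Edit distance = 6


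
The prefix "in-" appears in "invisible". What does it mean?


Prefix: in-
As in: invisible -> in- + visible
Meaning = not / into


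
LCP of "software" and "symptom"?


Word 1: "software"
Word 2: "symptom"
Comparing from start:
  Pos 0: 's' == 's'
  Pos 1: 'o' != 'y' (stop)
LCP = "s" (length 1)
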